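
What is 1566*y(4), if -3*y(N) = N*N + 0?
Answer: -8352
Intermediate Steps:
y(N) = -N²/3 (y(N) = -(N*N + 0)/3 = -(N² + 0)/3 = -N²/3)
1566*y(4) = 1566*(-⅓*4²) = 1566*(-⅓*16) = 1566*(-16/3) = -8352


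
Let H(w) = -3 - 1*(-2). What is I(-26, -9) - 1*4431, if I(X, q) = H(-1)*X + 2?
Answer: -4403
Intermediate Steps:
H(w) = -1 (H(w) = -3 + 2 = -1)
I(X, q) = 2 - X (I(X, q) = -X + 2 = 2 - X)
I(-26, -9) - 1*4431 = (2 - 1*(-26)) - 1*4431 = (2 + 26) - 4431 = 28 - 4431 = -4403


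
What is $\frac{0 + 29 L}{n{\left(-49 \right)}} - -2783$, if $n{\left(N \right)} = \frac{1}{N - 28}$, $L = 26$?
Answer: $-55275$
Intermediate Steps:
$n{\left(N \right)} = \frac{1}{-28 + N}$
$\frac{0 + 29 L}{n{\left(-49 \right)}} - -2783 = \frac{0 + 29 \cdot 26}{\frac{1}{-28 - 49}} - -2783 = \frac{0 + 754}{\frac{1}{-77}} + 2783 = \frac{754}{- \frac{1}{77}} + 2783 = 754 \left(-77\right) + 2783 = -58058 + 2783 = -55275$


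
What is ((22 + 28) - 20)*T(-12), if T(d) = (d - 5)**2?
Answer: 8670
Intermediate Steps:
T(d) = (-5 + d)**2
((22 + 28) - 20)*T(-12) = ((22 + 28) - 20)*(-5 - 12)**2 = (50 - 20)*(-17)**2 = 30*289 = 8670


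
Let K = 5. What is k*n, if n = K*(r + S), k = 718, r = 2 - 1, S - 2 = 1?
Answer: 14360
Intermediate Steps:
S = 3 (S = 2 + 1 = 3)
r = 1
n = 20 (n = 5*(1 + 3) = 5*4 = 20)
k*n = 718*20 = 14360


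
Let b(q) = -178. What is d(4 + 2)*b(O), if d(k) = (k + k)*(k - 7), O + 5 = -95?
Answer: 2136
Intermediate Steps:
O = -100 (O = -5 - 95 = -100)
d(k) = 2*k*(-7 + k) (d(k) = (2*k)*(-7 + k) = 2*k*(-7 + k))
d(4 + 2)*b(O) = (2*(4 + 2)*(-7 + (4 + 2)))*(-178) = (2*6*(-7 + 6))*(-178) = (2*6*(-1))*(-178) = -12*(-178) = 2136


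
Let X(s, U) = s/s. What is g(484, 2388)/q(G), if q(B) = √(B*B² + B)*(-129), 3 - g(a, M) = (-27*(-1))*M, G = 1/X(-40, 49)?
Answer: 21491*√2/86 ≈ 353.41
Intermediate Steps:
X(s, U) = 1
G = 1 (G = 1/1 = 1)
g(a, M) = 3 - 27*M (g(a, M) = 3 - (-27*(-1))*M = 3 - 27*M)
q(B) = -129*√(B + B³) (q(B) = √(B³ + B)*(-129) = √(B + B³)*(-129) = -129*√(B + B³))
g(484, 2388)/q(G) = (3 - 27*2388)/((-129*√(1 + 1³))) = (3 - 64476)/((-129*√(1 + 1))) = -64473*(-√2/258) = -(-21491)*√2/86 = 21491*√2/86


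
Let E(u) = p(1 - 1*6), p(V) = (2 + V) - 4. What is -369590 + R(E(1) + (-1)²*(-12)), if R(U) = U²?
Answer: -369229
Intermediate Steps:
p(V) = -2 + V
E(u) = -7 (E(u) = -2 + (1 - 1*6) = -2 + (1 - 6) = -2 - 5 = -7)
-369590 + R(E(1) + (-1)²*(-12)) = -369590 + (-7 + (-1)²*(-12))² = -369590 + (-7 + 1*(-12))² = -369590 + (-7 - 12)² = -369590 + (-19)² = -369590 + 361 = -369229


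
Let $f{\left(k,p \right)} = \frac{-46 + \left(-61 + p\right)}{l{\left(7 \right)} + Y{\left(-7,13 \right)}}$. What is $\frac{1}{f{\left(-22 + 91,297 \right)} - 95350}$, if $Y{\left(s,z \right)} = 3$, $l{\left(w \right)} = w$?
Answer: $- \frac{1}{95331} \approx -1.049 \cdot 10^{-5}$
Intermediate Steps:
$f{\left(k,p \right)} = - \frac{107}{10} + \frac{p}{10}$ ($f{\left(k,p \right)} = \frac{-46 + \left(-61 + p\right)}{7 + 3} = \frac{-107 + p}{10} = \left(-107 + p\right) \frac{1}{10} = - \frac{107}{10} + \frac{p}{10}$)
$\frac{1}{f{\left(-22 + 91,297 \right)} - 95350} = \frac{1}{\left(- \frac{107}{10} + \frac{1}{10} \cdot 297\right) - 95350} = \frac{1}{\left(- \frac{107}{10} + \frac{297}{10}\right) - 95350} = \frac{1}{19 - 95350} = \frac{1}{-95331} = - \frac{1}{95331}$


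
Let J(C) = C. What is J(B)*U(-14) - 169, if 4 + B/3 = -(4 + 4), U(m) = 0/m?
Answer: -169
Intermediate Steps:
U(m) = 0
B = -36 (B = -12 + 3*(-(4 + 4)) = -12 + 3*(-1*8) = -12 + 3*(-8) = -12 - 24 = -36)
J(B)*U(-14) - 169 = -36*0 - 169 = 0 - 169 = -169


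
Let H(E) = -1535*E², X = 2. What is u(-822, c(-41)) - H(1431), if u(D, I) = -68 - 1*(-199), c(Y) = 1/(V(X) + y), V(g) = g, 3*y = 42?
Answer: 3143313266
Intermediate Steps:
y = 14 (y = (⅓)*42 = 14)
c(Y) = 1/16 (c(Y) = 1/(2 + 14) = 1/16)
u(D, I) = 131 (u(D, I) = -68 + 199 = 131)
u(-822, c(-41)) - H(1431) = 131 - (-1535)*1431² = 131 - (-1535)*2047761 = 131 - 1*(-3143313135) = 131 + 3143313135 = 3143313266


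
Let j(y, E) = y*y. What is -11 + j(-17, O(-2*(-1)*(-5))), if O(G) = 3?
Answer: 278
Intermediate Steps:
j(y, E) = y²
-11 + j(-17, O(-2*(-1)*(-5))) = -11 + (-17)² = -11 + 289 = 278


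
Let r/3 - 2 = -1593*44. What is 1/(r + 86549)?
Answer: -1/123721 ≈ -8.0827e-6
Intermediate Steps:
r = -210270 (r = 6 + 3*(-1593*44) = 6 + 3*(-70092) = 6 - 210276 = -210270)
1/(r + 86549) = 1/(-210270 + 86549) = 1/(-123721) = -1/123721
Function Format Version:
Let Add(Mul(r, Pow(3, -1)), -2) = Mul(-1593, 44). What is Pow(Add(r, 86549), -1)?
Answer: Rational(-1, 123721) ≈ -8.0827e-6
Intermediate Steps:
r = -210270 (r = Add(6, Mul(3, Mul(-1593, 44))) = Add(6, Mul(3, -70092)) = Add(6, -210276) = -210270)
Pow(Add(r, 86549), -1) = Pow(Add(-210270, 86549), -1) = Pow(-123721, -1) = Rational(-1, 123721)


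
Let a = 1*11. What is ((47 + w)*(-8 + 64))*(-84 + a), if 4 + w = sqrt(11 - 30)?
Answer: -175784 - 4088*I*sqrt(19) ≈ -1.7578e+5 - 17819.0*I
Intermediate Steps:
w = -4 + I*sqrt(19) (w = -4 + sqrt(11 - 30) = -4 + sqrt(-19) = -4 + I*sqrt(19) ≈ -4.0 + 4.3589*I)
a = 11
((47 + w)*(-8 + 64))*(-84 + a) = ((47 + (-4 + I*sqrt(19)))*(-8 + 64))*(-84 + 11) = ((43 + I*sqrt(19))*56)*(-73) = (2408 + 56*I*sqrt(19))*(-73) = -175784 - 4088*I*sqrt(19)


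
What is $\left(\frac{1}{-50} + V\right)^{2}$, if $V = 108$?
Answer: $\frac{29149201}{2500} \approx 11660.0$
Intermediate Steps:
$\left(\frac{1}{-50} + V\right)^{2} = \left(\frac{1}{-50} + 108\right)^{2} = \left(- \frac{1}{50} + 108\right)^{2} = \left(\frac{5399}{50}\right)^{2} = \frac{29149201}{2500}$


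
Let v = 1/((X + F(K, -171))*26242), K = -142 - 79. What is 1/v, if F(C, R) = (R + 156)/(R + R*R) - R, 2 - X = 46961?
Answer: -1189748577545/969 ≈ -1.2278e+9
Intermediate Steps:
X = -46959 (X = 2 - 1*46961 = 2 - 46961 = -46959)
K = -221
F(C, R) = -R + (156 + R)/(R + R²) (F(C, R) = (156 + R)/(R + R²) - R = -R + (156 + R)/(R + R²))
v = -969/1189748577545 (v = 1/(-46959 + (156 - 171 - 1*(-171)² - 1*(-171)³)/((-171)*(1 - 171))*26242) = (1/26242)/(-46959 - 1/171*(156 - 171 - 1*29241 - 1*(-5000211))/(-170)) = (1/26242)/(-46959 - 1/171*(-1/170)*(156 - 171 - 29241 + 5000211)) = (1/26242)/(-46959 - 1/171*(-1/170)*4970955) = (1/26242)/(-46959 + 331397/1938) = (1/26242)/(-90675145/1938) = -1938/90675145*1/26242 = -969/1189748577545 ≈ -8.1446e-10)
1/v = 1/(-969/1189748577545) = -1189748577545/969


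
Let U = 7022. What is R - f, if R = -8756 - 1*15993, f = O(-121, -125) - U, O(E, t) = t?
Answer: -17602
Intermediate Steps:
f = -7147 (f = -125 - 1*7022 = -125 - 7022 = -7147)
R = -24749 (R = -8756 - 15993 = -24749)
R - f = -24749 - 1*(-7147) = -24749 + 7147 = -17602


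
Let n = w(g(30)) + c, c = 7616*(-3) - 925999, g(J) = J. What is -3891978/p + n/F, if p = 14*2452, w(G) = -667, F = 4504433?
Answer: -8781874527533/77314088012 ≈ -113.59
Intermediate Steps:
c = -948847 (c = -22848 - 925999 = -948847)
p = 34328
n = -949514 (n = -667 - 948847 = -949514)
-3891978/p + n/F = -3891978/34328 - 949514/4504433 = -3891978*1/34328 - 949514*1/4504433 = -1945989/17164 - 949514/4504433 = -8781874527533/77314088012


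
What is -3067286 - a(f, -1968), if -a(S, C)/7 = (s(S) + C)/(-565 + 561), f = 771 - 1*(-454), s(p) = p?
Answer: -12263943/4 ≈ -3.0660e+6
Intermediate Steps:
f = 1225 (f = 771 + 454 = 1225)
a(S, C) = 7*C/4 + 7*S/4 (a(S, C) = -7*(S + C)/(-565 + 561) = -7*(C + S)/(-4) = -7*(C + S)*(-1)/4 = -7*(-C/4 - S/4) = 7*C/4 + 7*S/4)
-3067286 - a(f, -1968) = -3067286 - ((7/4)*(-1968) + (7/4)*1225) = -3067286 - (-3444 + 8575/4) = -3067286 - 1*(-5201/4) = -3067286 + 5201/4 = -12263943/4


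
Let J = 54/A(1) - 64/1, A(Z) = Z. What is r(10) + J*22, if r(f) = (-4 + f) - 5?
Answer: -219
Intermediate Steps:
r(f) = -9 + f
J = -10 (J = 54/1 - 64/1 = 54*1 - 64*1 = 54 - 64 = -10)
r(10) + J*22 = (-9 + 10) - 10*22 = 1 - 220 = -219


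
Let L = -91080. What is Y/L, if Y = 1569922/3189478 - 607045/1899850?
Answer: -34881987973/18396732406918800 ≈ -1.8961e-6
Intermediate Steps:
Y = 104645963919/605952977830 (Y = 1569922*(1/3189478) - 607045*1/1899850 = 784961/1594739 - 121409/379970 = 104645963919/605952977830 ≈ 0.17270)
Y/L = (104645963919/605952977830)/(-91080) = (104645963919/605952977830)*(-1/91080) = -34881987973/18396732406918800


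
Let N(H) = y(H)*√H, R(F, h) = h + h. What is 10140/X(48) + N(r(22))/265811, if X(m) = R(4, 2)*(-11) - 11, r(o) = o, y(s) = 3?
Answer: -2028/11 + 3*√22/265811 ≈ -184.36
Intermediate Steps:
R(F, h) = 2*h
N(H) = 3*√H
X(m) = -55 (X(m) = (2*2)*(-11) - 11 = 4*(-11) - 11 = -44 - 11 = -55)
10140/X(48) + N(r(22))/265811 = 10140/(-55) + (3*√22)/265811 = 10140*(-1/55) + (3*√22)*(1/265811) = -2028/11 + 3*√22/265811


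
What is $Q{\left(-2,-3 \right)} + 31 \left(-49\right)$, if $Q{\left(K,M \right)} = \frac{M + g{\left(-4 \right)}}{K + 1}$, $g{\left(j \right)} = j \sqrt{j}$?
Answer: $-1516 + 8 i \approx -1516.0 + 8.0 i$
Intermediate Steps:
$g{\left(j \right)} = j^{\frac{3}{2}}$
$Q{\left(K,M \right)} = \frac{M - 8 i}{1 + K}$ ($Q{\left(K,M \right)} = \frac{M + \left(-4\right)^{\frac{3}{2}}}{K + 1} = \frac{M - 8 i}{1 + K}$)
$Q{\left(-2,-3 \right)} + 31 \left(-49\right) = \frac{-3 - 8 i}{1 - 2} + 31 \left(-49\right) = \frac{-3 - 8 i}{-1} - 1519 = - (-3 - 8 i) - 1519 = \left(3 + 8 i\right) - 1519 = -1516 + 8 i$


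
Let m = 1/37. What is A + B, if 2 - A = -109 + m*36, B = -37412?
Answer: -1380173/37 ≈ -37302.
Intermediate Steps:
m = 1/37 ≈ 0.027027
A = 4071/37 (A = 2 - (-109 + (1/37)*36) = 2 - (-109 + 36/37) = 2 - 1*(-3997/37) = 2 + 3997/37 = 4071/37 ≈ 110.03)
A + B = 4071/37 - 37412 = -1380173/37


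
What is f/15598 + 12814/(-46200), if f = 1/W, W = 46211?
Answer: -209916377743/756839136900 ≈ -0.27736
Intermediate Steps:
f = 1/46211 ≈ 2.1640e-5
f/15598 + 12814/(-46200) = (1/46211)/15598 + 12814/(-46200) = (1/46211)*(1/15598) + 12814*(-1/46200) = 1/720799178 - 6407/23100 = -209916377743/756839136900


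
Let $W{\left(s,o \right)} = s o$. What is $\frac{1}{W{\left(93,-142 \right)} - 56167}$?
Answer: $- \frac{1}{69373} \approx -1.4415 \cdot 10^{-5}$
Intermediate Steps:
$W{\left(s,o \right)} = o s$
$\frac{1}{W{\left(93,-142 \right)} - 56167} = \frac{1}{\left(-142\right) 93 - 56167} = \frac{1}{-13206 - 56167} = \frac{1}{-69373} = - \frac{1}{69373}$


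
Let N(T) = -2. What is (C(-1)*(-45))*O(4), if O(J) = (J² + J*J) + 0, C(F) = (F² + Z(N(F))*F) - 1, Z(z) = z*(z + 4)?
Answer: -5760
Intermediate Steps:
Z(z) = z*(4 + z)
C(F) = -1 + F² - 4*F (C(F) = (F² + (-2*(4 - 2))*F) - 1 = (F² + (-2*2)*F) - 1 = (F² - 4*F) - 1 = -1 + F² - 4*F)
O(J) = 2*J² (O(J) = (J² + J²) + 0 = 2*J² + 0 = 2*J²)
(C(-1)*(-45))*O(4) = ((-1 + (-1)² - 4*(-1))*(-45))*(2*4²) = ((-1 + 1 + 4)*(-45))*(2*16) = (4*(-45))*32 = -180*32 = -5760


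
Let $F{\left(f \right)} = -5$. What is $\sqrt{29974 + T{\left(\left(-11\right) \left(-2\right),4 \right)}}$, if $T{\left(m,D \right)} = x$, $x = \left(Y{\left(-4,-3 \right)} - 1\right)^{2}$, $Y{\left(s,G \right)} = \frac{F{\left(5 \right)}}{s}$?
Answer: $\frac{\sqrt{479585}}{4} \approx 173.13$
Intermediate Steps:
$Y{\left(s,G \right)} = - \frac{5}{s}$
$x = \frac{1}{16}$ ($x = \left(- \frac{5}{-4} - 1\right)^{2} = \left(\left(-5\right) \left(- \frac{1}{4}\right) - 1\right)^{2} = \left(\frac{5}{4} - 1\right)^{2} = \left(\frac{1}{4}\right)^{2} = \frac{1}{16} \approx 0.0625$)
$T{\left(m,D \right)} = \frac{1}{16}$
$\sqrt{29974 + T{\left(\left(-11\right) \left(-2\right),4 \right)}} = \sqrt{29974 + \frac{1}{16}} = \sqrt{\frac{479585}{16}} = \frac{\sqrt{479585}}{4}$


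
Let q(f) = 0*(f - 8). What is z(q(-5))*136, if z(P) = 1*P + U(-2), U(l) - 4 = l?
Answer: 272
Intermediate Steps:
q(f) = 0 (q(f) = 0*(-8 + f) = 0)
U(l) = 4 + l
z(P) = 2 + P (z(P) = 1*P + (4 - 2) = P + 2 = 2 + P)
z(q(-5))*136 = (2 + 0)*136 = 2*136 = 272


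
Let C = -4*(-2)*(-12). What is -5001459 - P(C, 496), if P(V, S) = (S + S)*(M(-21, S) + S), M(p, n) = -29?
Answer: -5464723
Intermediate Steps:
C = -96 (C = 8*(-12) = -96)
P(V, S) = 2*S*(-29 + S) (P(V, S) = (S + S)*(-29 + S) = (2*S)*(-29 + S) = 2*S*(-29 + S))
-5001459 - P(C, 496) = -5001459 - 2*496*(-29 + 496) = -5001459 - 2*496*467 = -5001459 - 1*463264 = -5001459 - 463264 = -5464723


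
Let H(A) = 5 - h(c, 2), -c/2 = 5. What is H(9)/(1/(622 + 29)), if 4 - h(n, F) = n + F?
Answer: -4557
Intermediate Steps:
c = -10 (c = -2*5 = -10)
h(n, F) = 4 - F - n (h(n, F) = 4 - (n + F) = 4 - (F + n) = 4 + (-F - n) = 4 - F - n)
H(A) = -7 (H(A) = 5 - (4 - 1*2 - 1*(-10)) = 5 - (4 - 2 + 10) = 5 - 1*12 = 5 - 12 = -7)
H(9)/(1/(622 + 29)) = -7/(1/(622 + 29)) = -7/(1/651) = -7/1/651 = -7*651 = -4557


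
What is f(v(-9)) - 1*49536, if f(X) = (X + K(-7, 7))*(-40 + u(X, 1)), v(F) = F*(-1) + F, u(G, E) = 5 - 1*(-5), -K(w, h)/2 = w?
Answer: -49956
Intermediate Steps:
K(w, h) = -2*w
u(G, E) = 10 (u(G, E) = 5 + 5 = 10)
v(F) = 0 (v(F) = -F + F = 0)
f(X) = -420 - 30*X (f(X) = (X - 2*(-7))*(-40 + 10) = (X + 14)*(-30) = (14 + X)*(-30) = -420 - 30*X)
f(v(-9)) - 1*49536 = (-420 - 30*0) - 1*49536 = (-420 + 0) - 49536 = -420 - 49536 = -49956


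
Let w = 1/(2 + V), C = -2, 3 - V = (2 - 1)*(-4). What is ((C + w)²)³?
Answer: 24137569/531441 ≈ 45.419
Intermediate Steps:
V = 7 (V = 3 - (2 - 1)*(-4) = 3 - (-4) = 3 - 1*(-4) = 3 + 4 = 7)
w = ⅑ (w = 1/(2 + 7) = 1/9 = ⅑ ≈ 0.11111)
((C + w)²)³ = ((-2 + ⅑)²)³ = ((-17/9)²)³ = (289/81)³ = 24137569/531441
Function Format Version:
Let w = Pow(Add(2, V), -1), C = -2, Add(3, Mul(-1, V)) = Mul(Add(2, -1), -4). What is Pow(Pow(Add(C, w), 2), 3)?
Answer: Rational(24137569, 531441) ≈ 45.419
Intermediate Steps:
V = 7 (V = Add(3, Mul(-1, Mul(Add(2, -1), -4))) = Add(3, Mul(-1, Mul(1, -4))) = Add(3, Mul(-1, -4)) = Add(3, 4) = 7)
w = Rational(1, 9) (w = Pow(Add(2, 7), -1) = Pow(9, -1) = Rational(1, 9) ≈ 0.11111)
Pow(Pow(Add(C, w), 2), 3) = Pow(Pow(Add(-2, Rational(1, 9)), 2), 3) = Pow(Pow(Rational(-17, 9), 2), 3) = Pow(Rational(289, 81), 3) = Rational(24137569, 531441)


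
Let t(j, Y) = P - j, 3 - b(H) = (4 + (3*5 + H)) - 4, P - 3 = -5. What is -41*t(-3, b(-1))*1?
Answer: -41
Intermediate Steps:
P = -2 (P = 3 - 5 = -2)
b(H) = -12 - H (b(H) = 3 - ((4 + (3*5 + H)) - 4) = 3 - ((4 + (15 + H)) - 4) = 3 - ((19 + H) - 4) = 3 - (15 + H) = 3 + (-15 - H) = -12 - H)
t(j, Y) = -2 - j
-41*t(-3, b(-1))*1 = -41*(-2 - 1*(-3))*1 = -41*(-2 + 3)*1 = -41*1*1 = -41*1 = -41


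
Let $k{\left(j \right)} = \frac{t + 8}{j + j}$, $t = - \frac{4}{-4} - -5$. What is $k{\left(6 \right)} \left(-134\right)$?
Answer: $- \frac{469}{3} \approx -156.33$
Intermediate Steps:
$t = 6$ ($t = \left(-4\right) \left(- \frac{1}{4}\right) + 5 = 1 + 5 = 6$)
$k{\left(j \right)} = \frac{7}{j}$ ($k{\left(j \right)} = \frac{6 + 8}{j + j} = \frac{14}{2 j} = 14 \frac{1}{2 j} = \frac{7}{j}$)
$k{\left(6 \right)} \left(-134\right) = \frac{7}{6} \left(-134\right) = - \frac{469}{3}$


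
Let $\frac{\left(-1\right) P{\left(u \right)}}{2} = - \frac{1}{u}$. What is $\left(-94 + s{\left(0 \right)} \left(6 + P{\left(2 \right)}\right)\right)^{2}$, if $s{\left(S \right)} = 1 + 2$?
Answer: $5329$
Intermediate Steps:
$s{\left(S \right)} = 3$
$P{\left(u \right)} = \frac{2}{u}$ ($P{\left(u \right)} = - 2 \left(- \frac{1}{u}\right) = \frac{2}{u}$)
$\left(-94 + s{\left(0 \right)} \left(6 + P{\left(2 \right)}\right)\right)^{2} = \left(-94 + 3 \left(6 + \frac{2}{2}\right)\right)^{2} = \left(-94 + 3 \left(6 + 2 \cdot \frac{1}{2}\right)\right)^{2} = \left(-94 + 3 \left(6 + 1\right)\right)^{2} = \left(-94 + 3 \cdot 7\right)^{2} = \left(-94 + 21\right)^{2} = \left(-73\right)^{2} = 5329$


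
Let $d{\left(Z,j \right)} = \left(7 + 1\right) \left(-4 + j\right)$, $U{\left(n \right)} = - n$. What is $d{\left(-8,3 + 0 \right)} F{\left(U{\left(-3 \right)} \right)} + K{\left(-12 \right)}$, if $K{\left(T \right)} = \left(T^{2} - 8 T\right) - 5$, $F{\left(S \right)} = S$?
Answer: $211$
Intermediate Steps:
$d{\left(Z,j \right)} = -32 + 8 j$ ($d{\left(Z,j \right)} = 8 \left(-4 + j\right) = -32 + 8 j$)
$K{\left(T \right)} = -5 + T^{2} - 8 T$
$d{\left(-8,3 + 0 \right)} F{\left(U{\left(-3 \right)} \right)} + K{\left(-12 \right)} = \left(-32 + 8 \left(3 + 0\right)\right) \left(\left(-1\right) \left(-3\right)\right) - \left(-91 - 144\right) = \left(-32 + 8 \cdot 3\right) 3 + \left(-5 + 144 + 96\right) = \left(-32 + 24\right) 3 + 235 = \left(-8\right) 3 + 235 = -24 + 235 = 211$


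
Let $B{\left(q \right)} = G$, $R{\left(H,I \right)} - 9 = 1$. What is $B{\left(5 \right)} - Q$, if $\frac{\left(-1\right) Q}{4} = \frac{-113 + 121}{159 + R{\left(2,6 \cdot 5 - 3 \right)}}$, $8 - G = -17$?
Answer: $\frac{4257}{169} \approx 25.189$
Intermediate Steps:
$R{\left(H,I \right)} = 10$ ($R{\left(H,I \right)} = 9 + 1 = 10$)
$G = 25$ ($G = 8 - -17 = 8 + 17 = 25$)
$B{\left(q \right)} = 25$
$Q = - \frac{32}{169}$ ($Q = - 4 \frac{-113 + 121}{159 + 10} = - 4 \cdot \frac{8}{169} = - 4 \cdot 8 \cdot \frac{1}{169} = \left(-4\right) \frac{8}{169} = - \frac{32}{169} \approx -0.18935$)
$B{\left(5 \right)} - Q = 25 - - \frac{32}{169} = 25 + \frac{32}{169} = \frac{4257}{169}$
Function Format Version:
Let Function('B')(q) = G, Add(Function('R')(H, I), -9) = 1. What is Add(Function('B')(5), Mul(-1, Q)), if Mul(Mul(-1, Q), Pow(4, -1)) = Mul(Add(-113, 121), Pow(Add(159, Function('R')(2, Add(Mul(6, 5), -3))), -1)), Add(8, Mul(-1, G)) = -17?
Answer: Rational(4257, 169) ≈ 25.189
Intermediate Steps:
Function('R')(H, I) = 10 (Function('R')(H, I) = Add(9, 1) = 10)
G = 25 (G = Add(8, Mul(-1, -17)) = Add(8, 17) = 25)
Function('B')(q) = 25
Q = Rational(-32, 169) (Q = Mul(-4, Mul(Add(-113, 121), Pow(Add(159, 10), -1))) = Mul(-4, Mul(8, Pow(169, -1))) = Mul(-4, Mul(8, Rational(1, 169))) = Mul(-4, Rational(8, 169)) = Rational(-32, 169) ≈ -0.18935)
Add(Function('B')(5), Mul(-1, Q)) = Add(25, Mul(-1, Rational(-32, 169))) = Add(25, Rational(32, 169)) = Rational(4257, 169)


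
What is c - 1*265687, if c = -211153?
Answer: -476840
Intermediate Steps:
c - 1*265687 = -211153 - 1*265687 = -211153 - 265687 = -476840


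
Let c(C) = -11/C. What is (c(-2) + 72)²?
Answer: 24025/4 ≈ 6006.3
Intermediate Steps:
(c(-2) + 72)² = (-11/(-2) + 72)² = (-11*(-½) + 72)² = (11/2 + 72)² = (155/2)² = 24025/4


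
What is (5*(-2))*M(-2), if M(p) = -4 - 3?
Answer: 70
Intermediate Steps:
M(p) = -7
(5*(-2))*M(-2) = (5*(-2))*(-7) = -10*(-7) = 70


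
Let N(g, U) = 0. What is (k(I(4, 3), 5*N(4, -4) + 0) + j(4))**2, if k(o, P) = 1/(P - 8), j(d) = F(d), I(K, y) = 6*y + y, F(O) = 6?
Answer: 2209/64 ≈ 34.516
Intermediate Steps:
I(K, y) = 7*y
j(d) = 6
k(o, P) = 1/(-8 + P)
(k(I(4, 3), 5*N(4, -4) + 0) + j(4))**2 = (1/(-8 + (5*0 + 0)) + 6)**2 = (1/(-8 + (0 + 0)) + 6)**2 = (1/(-8 + 0) + 6)**2 = (1/(-8) + 6)**2 = (-1/8 + 6)**2 = (47/8)**2 = 2209/64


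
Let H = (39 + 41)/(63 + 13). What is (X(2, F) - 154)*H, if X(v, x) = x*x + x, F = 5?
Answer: -2480/19 ≈ -130.53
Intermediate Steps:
X(v, x) = x + x² (X(v, x) = x² + x = x + x²)
H = 20/19 (H = 80/76 = 80*(1/76) = 20/19 ≈ 1.0526)
(X(2, F) - 154)*H = (5*(1 + 5) - 154)*(20/19) = (5*6 - 154)*(20/19) = (30 - 154)*(20/19) = -124*20/19 = -2480/19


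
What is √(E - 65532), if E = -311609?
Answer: I*√377141 ≈ 614.12*I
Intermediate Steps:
√(E - 65532) = √(-311609 - 65532) = √(-377141) = I*√377141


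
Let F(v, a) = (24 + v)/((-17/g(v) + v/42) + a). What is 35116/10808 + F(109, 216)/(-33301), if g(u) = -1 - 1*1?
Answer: 73379322035/22584804802 ≈ 3.2491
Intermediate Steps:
g(u) = -2 (g(u) = -1 - 1 = -2)
F(v, a) = (24 + v)/(17/2 + a + v/42) (F(v, a) = (24 + v)/((-17/(-2) + v/42) + a) = (24 + v)/((-17*(-½) + v*(1/42)) + a) = (24 + v)/((17/2 + v/42) + a) = (24 + v)/(17/2 + a + v/42))
35116/10808 + F(109, 216)/(-33301) = 35116/10808 + (42*(24 + 109)/(357 + 109 + 42*216))/(-33301) = 35116*(1/10808) + (42*133/(357 + 109 + 9072))*(-1/33301) = 8779/2702 + (42*133/9538)*(-1/33301) = 8779/2702 + (42*(1/9538)*133)*(-1/33301) = 8779/2702 + (147/251)*(-1/33301) = 8779/2702 - 147/8358551 = 73379322035/22584804802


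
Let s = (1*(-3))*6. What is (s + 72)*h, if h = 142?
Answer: 7668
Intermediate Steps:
s = -18 (s = -3*6 = -18)
(s + 72)*h = (-18 + 72)*142 = 54*142 = 7668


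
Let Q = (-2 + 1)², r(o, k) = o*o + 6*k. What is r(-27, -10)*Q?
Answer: 669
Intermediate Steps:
r(o, k) = o² + 6*k
Q = 1 (Q = (-1)² = 1)
r(-27, -10)*Q = ((-27)² + 6*(-10))*1 = (729 - 60)*1 = 669*1 = 669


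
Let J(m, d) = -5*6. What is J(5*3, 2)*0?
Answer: 0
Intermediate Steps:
J(m, d) = -30
J(5*3, 2)*0 = -30*0 = 0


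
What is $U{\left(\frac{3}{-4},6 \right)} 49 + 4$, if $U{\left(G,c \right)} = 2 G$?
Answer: $- \frac{139}{2} \approx -69.5$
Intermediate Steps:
$U{\left(\frac{3}{-4},6 \right)} 49 + 4 = 2 \frac{3}{-4} \cdot 49 + 4 = 2 \cdot 3 \left(- \frac{1}{4}\right) 49 + 4 = 2 \left(- \frac{3}{4}\right) 49 + 4 = \left(- \frac{3}{2}\right) 49 + 4 = - \frac{147}{2} + 4 = - \frac{139}{2}$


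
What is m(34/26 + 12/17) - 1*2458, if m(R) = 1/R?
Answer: -1093589/445 ≈ -2457.5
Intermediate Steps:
m(34/26 + 12/17) - 1*2458 = 1/(34/26 + 12/17) - 1*2458 = 1/(34*(1/26) + 12*(1/17)) - 2458 = 1/(17/13 + 12/17) - 2458 = 1/(445/221) - 2458 = 221/445 - 2458 = -1093589/445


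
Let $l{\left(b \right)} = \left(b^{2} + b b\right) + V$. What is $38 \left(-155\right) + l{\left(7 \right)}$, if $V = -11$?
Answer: $-5803$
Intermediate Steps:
$l{\left(b \right)} = -11 + 2 b^{2}$ ($l{\left(b \right)} = \left(b^{2} + b b\right) - 11 = \left(b^{2} + b^{2}\right) - 11 = 2 b^{2} - 11 = -11 + 2 b^{2}$)
$38 \left(-155\right) + l{\left(7 \right)} = 38 \left(-155\right) - \left(11 - 2 \cdot 7^{2}\right) = -5890 + \left(-11 + 2 \cdot 49\right) = -5890 + \left(-11 + 98\right) = -5890 + 87 = -5803$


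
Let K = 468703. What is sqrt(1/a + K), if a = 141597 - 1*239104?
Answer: 66*sqrt(1023013704365)/97507 ≈ 684.62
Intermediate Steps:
a = -97507 (a = 141597 - 239104 = -97507)
sqrt(1/a + K) = sqrt(1/(-97507) + 468703) = sqrt(-1/97507 + 468703) = sqrt(45701823420/97507) = 66*sqrt(1023013704365)/97507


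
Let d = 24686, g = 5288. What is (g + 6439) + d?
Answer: 36413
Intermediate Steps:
(g + 6439) + d = (5288 + 6439) + 24686 = 11727 + 24686 = 36413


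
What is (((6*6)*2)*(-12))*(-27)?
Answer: 23328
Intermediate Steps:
(((6*6)*2)*(-12))*(-27) = ((36*2)*(-12))*(-27) = (72*(-12))*(-27) = -864*(-27) = 23328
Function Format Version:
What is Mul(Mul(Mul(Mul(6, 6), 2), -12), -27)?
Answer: 23328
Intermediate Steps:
Mul(Mul(Mul(Mul(6, 6), 2), -12), -27) = Mul(Mul(Mul(36, 2), -12), -27) = Mul(Mul(72, -12), -27) = Mul(-864, -27) = 23328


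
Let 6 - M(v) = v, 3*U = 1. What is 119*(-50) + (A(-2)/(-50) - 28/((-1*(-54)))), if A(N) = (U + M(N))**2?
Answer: -321403/54 ≈ -5951.9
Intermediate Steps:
U = 1/3 (U = (1/3)*1 = 1/3 ≈ 0.33333)
M(v) = 6 - v
A(N) = (19/3 - N)**2 (A(N) = (1/3 + (6 - N))**2 = (19/3 - N)**2)
119*(-50) + (A(-2)/(-50) - 28/((-1*(-54)))) = 119*(-50) + (((-19 + 3*(-2))**2/9)/(-50) - 28/((-1*(-54)))) = -5950 + (((-19 - 6)**2/9)*(-1/50) - 28/54) = -5950 + (((1/9)*(-25)**2)*(-1/50) - 28*1/54) = -5950 + (((1/9)*625)*(-1/50) - 14/27) = -5950 + ((625/9)*(-1/50) - 14/27) = -5950 + (-25/18 - 14/27) = -5950 - 103/54 = -321403/54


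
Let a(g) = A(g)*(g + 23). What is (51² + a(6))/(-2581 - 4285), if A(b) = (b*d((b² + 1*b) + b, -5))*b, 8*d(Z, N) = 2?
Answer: -1431/3433 ≈ -0.41684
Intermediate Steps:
d(Z, N) = ¼ (d(Z, N) = (⅛)*2 = ¼)
A(b) = b²/4 (A(b) = (b*(¼))*b = (b/4)*b = b²/4)
a(g) = g²*(23 + g)/4 (a(g) = (g²/4)*(g + 23) = (g²/4)*(23 + g) = g²*(23 + g)/4)
(51² + a(6))/(-2581 - 4285) = (51² + (¼)*6²*(23 + 6))/(-2581 - 4285) = (2601 + (¼)*36*29)/(-6866) = (2601 + 261)*(-1/6866) = 2862*(-1/6866) = -1431/3433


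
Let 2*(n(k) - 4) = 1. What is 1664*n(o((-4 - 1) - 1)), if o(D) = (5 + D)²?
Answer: 7488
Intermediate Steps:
n(k) = 9/2 (n(k) = 4 + (½)*1 = 4 + ½ = 9/2)
1664*n(o((-4 - 1) - 1)) = 1664*(9/2) = 7488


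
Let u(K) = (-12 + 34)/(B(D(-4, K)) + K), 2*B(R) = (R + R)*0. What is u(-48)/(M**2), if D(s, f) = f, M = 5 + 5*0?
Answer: -11/600 ≈ -0.018333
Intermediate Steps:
M = 5 (M = 5 + 0 = 5)
B(R) = 0 (B(R) = ((R + R)*0)/2 = ((2*R)*0)/2 = (1/2)*0 = 0)
u(K) = 22/K (u(K) = (-12 + 34)/(0 + K) = 22/K)
u(-48)/(M**2) = (22/(-48))/(5**2) = (22*(-1/48))/25 = -11/24*1/25 = -11/600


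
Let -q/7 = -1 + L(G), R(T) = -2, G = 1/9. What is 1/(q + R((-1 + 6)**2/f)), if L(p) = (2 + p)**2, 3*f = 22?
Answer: -81/2122 ≈ -0.038172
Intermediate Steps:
G = 1/9 ≈ 0.11111
f = 22/3 (f = (1/3)*22 = 22/3 ≈ 7.3333)
q = -1960/81 (q = -7*(-1 + (2 + 1/9)**2) = -7*(-1 + (19/9)**2) = -7*(-1 + 361/81) = -7*280/81 = -1960/81 ≈ -24.198)
1/(q + R((-1 + 6)**2/f)) = 1/(-1960/81 - 2) = 1/(-2122/81) = -81/2122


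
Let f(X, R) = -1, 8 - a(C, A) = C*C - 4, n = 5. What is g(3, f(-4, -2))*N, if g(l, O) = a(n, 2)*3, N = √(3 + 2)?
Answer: -39*√5 ≈ -87.207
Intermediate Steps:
a(C, A) = 12 - C² (a(C, A) = 8 - (C*C - 4) = 8 - (C² - 4) = 8 - (-4 + C²) = 8 + (4 - C²) = 12 - C²)
N = √5 ≈ 2.2361
g(l, O) = -39 (g(l, O) = (12 - 1*5²)*3 = (12 - 1*25)*3 = (12 - 25)*3 = -13*3 = -39)
g(3, f(-4, -2))*N = -39*√5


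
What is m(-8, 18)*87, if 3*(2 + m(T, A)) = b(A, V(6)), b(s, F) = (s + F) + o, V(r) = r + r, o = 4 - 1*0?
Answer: 812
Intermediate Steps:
o = 4 (o = 4 + 0 = 4)
V(r) = 2*r
b(s, F) = 4 + F + s (b(s, F) = (s + F) + 4 = (F + s) + 4 = 4 + F + s)
m(T, A) = 10/3 + A/3 (m(T, A) = -2 + (4 + 2*6 + A)/3 = -2 + (4 + 12 + A)/3 = -2 + (16 + A)/3 = -2 + (16/3 + A/3) = 10/3 + A/3)
m(-8, 18)*87 = (10/3 + (⅓)*18)*87 = (10/3 + 6)*87 = (28/3)*87 = 812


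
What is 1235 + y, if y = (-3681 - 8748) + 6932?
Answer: -4262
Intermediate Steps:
y = -5497 (y = -12429 + 6932 = -5497)
1235 + y = 1235 - 5497 = -4262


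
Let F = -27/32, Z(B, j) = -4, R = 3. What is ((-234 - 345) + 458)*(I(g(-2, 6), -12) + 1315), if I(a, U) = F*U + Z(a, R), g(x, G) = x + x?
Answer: -1278849/8 ≈ -1.5986e+5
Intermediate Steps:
g(x, G) = 2*x
F = -27/32 (F = -27*1/32 = -27/32 ≈ -0.84375)
I(a, U) = -4 - 27*U/32 (I(a, U) = -27*U/32 - 4 = -4 - 27*U/32)
((-234 - 345) + 458)*(I(g(-2, 6), -12) + 1315) = ((-234 - 345) + 458)*((-4 - 27/32*(-12)) + 1315) = (-579 + 458)*((-4 + 81/8) + 1315) = -121*(49/8 + 1315) = -121*10569/8 = -1278849/8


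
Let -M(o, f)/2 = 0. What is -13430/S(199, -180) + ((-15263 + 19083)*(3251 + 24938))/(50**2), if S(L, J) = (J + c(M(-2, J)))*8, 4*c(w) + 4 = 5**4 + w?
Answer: 533865176/12375 ≈ 43141.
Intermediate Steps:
M(o, f) = 0 (M(o, f) = -2*0 = 0)
c(w) = 621/4 + w/4 (c(w) = -1 + (5**4 + w)/4 = -1 + (625 + w)/4 = -1 + (625/4 + w/4) = 621/4 + w/4)
S(L, J) = 1242 + 8*J (S(L, J) = (J + (621/4 + (1/4)*0))*8 = (J + (621/4 + 0))*8 = (J + 621/4)*8 = (621/4 + J)*8 = 1242 + 8*J)
-13430/S(199, -180) + ((-15263 + 19083)*(3251 + 24938))/(50**2) = -13430/(1242 + 8*(-180)) + ((-15263 + 19083)*(3251 + 24938))/(50**2) = -13430/(1242 - 1440) + (3820*28189)/2500 = -13430/(-198) + 107681980*(1/2500) = -13430*(-1/198) + 5384099/125 = 6715/99 + 5384099/125 = 533865176/12375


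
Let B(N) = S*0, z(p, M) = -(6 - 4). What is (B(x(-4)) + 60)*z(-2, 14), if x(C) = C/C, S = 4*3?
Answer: -120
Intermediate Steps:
S = 12
x(C) = 1
z(p, M) = -2 (z(p, M) = -1*2 = -2)
B(N) = 0 (B(N) = 12*0 = 0)
(B(x(-4)) + 60)*z(-2, 14) = (0 + 60)*(-2) = 60*(-2) = -120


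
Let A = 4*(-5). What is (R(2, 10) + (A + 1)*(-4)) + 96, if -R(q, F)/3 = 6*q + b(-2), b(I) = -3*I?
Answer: 118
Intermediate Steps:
A = -20
R(q, F) = -18 - 18*q (R(q, F) = -3*(6*q - 3*(-2)) = -3*(6*q + 6) = -3*(6 + 6*q) = -18 - 18*q)
(R(2, 10) + (A + 1)*(-4)) + 96 = ((-18 - 18*2) + (-20 + 1)*(-4)) + 96 = ((-18 - 36) - 19*(-4)) + 96 = (-54 + 76) + 96 = 22 + 96 = 118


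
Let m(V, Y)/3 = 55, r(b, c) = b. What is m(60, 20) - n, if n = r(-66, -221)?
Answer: 231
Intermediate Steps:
m(V, Y) = 165 (m(V, Y) = 3*55 = 165)
n = -66
m(60, 20) - n = 165 - 1*(-66) = 165 + 66 = 231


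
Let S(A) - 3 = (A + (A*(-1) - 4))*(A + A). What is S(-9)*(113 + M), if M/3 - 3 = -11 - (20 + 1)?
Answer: 1950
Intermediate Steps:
S(A) = 3 - 8*A (S(A) = 3 + (A + (A*(-1) - 4))*(A + A) = 3 + (A + (-A - 4))*(2*A) = 3 + (A + (-4 - A))*(2*A) = 3 - 8*A)
M = -87 (M = 9 + 3*(-11 - (20 + 1)) = 9 + 3*(-11 - 1*21) = 9 + 3*(-11 - 21) = 9 + 3*(-32) = 9 - 96 = -87)
S(-9)*(113 + M) = (3 - 8*(-9))*(113 - 87) = (3 + 72)*26 = 75*26 = 1950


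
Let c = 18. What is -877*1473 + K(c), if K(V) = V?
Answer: -1291803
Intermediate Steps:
-877*1473 + K(c) = -877*1473 + 18 = -1291821 + 18 = -1291803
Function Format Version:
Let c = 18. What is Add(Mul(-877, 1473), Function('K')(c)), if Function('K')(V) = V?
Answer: -1291803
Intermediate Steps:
Add(Mul(-877, 1473), Function('K')(c)) = Add(Mul(-877, 1473), 18) = Add(-1291821, 18) = -1291803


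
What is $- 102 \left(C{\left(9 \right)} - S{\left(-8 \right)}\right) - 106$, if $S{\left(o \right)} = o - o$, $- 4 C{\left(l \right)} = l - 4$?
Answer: $\frac{43}{2} \approx 21.5$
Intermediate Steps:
$C{\left(l \right)} = 1 - \frac{l}{4}$ ($C{\left(l \right)} = - \frac{l - 4}{4} = - \frac{-4 + l}{4} = 1 - \frac{l}{4}$)
$S{\left(o \right)} = 0$
$- 102 \left(C{\left(9 \right)} - S{\left(-8 \right)}\right) - 106 = - 102 \left(\left(1 - \frac{9}{4}\right) - 0\right) - 106 = - 102 \left(\left(1 - \frac{9}{4}\right) + 0\right) - 106 = - 102 \left(- \frac{5}{4} + 0\right) - 106 = \left(-102\right) \left(- \frac{5}{4}\right) - 106 = \frac{255}{2} - 106 = \frac{43}{2}$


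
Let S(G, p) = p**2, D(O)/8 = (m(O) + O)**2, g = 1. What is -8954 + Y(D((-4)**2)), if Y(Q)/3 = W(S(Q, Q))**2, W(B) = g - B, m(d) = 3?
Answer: 208693972595593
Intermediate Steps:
D(O) = 8*(3 + O)**2
W(B) = 1 - B
Y(Q) = 3*(1 - Q**2)**2
-8954 + Y(D((-4)**2)) = -8954 + 3*(-1 + (8*(3 + (-4)**2)**2)**2)**2 = -8954 + 3*(-1 + (8*(3 + 16)**2)**2)**2 = -8954 + 3*(-1 + (8*19**2)**2)**2 = -8954 + 3*(-1 + (8*361)**2)**2 = -8954 + 3*(-1 + 2888**2)**2 = -8954 + 3*(-1 + 8340544)**2 = -8954 + 3*8340543**2 = -8954 + 3*69564657534849 = -8954 + 208693972604547 = 208693972595593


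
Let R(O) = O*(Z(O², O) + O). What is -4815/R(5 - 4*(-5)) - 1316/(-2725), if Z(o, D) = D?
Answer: -91807/27250 ≈ -3.3691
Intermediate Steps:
R(O) = 2*O² (R(O) = O*(O + O) = O*(2*O) = 2*O²)
-4815/R(5 - 4*(-5)) - 1316/(-2725) = -4815*1/(2*(5 - 4*(-5))²) - 1316/(-2725) = -4815*1/(2*(5 + 20)²) - 1316*(-1/2725) = -4815/(2*25²) + 1316/2725 = -4815/(2*625) + 1316/2725 = -4815/1250 + 1316/2725 = -4815*1/1250 + 1316/2725 = -963/250 + 1316/2725 = -91807/27250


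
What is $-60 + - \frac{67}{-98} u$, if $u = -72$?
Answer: $- \frac{5352}{49} \approx -109.22$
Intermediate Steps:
$-60 + - \frac{67}{-98} u = -60 + - \frac{67}{-98} \left(-72\right) = -60 + \left(-67\right) \left(- \frac{1}{98}\right) \left(-72\right) = -60 + \frac{67}{98} \left(-72\right) = -60 - \frac{2412}{49} = - \frac{5352}{49}$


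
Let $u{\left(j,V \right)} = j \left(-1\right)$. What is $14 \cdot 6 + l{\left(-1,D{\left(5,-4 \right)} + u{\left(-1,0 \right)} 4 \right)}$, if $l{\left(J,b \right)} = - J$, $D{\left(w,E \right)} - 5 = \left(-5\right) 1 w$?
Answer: $85$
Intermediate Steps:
$D{\left(w,E \right)} = 5 - 5 w$ ($D{\left(w,E \right)} = 5 + \left(-5\right) 1 w = 5 - 5 w$)
$u{\left(j,V \right)} = - j$
$14 \cdot 6 + l{\left(-1,D{\left(5,-4 \right)} + u{\left(-1,0 \right)} 4 \right)} = 14 \cdot 6 - -1 = 84 + 1 = 85$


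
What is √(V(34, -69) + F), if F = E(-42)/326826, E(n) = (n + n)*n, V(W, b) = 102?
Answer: √33630576970/18157 ≈ 10.100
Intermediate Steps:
E(n) = 2*n² (E(n) = (2*n)*n = 2*n²)
F = 196/18157 (F = (2*(-42)²)/326826 = (2*1764)*(1/326826) = 3528*(1/326826) = 196/18157 ≈ 0.010795)
√(V(34, -69) + F) = √(102 + 196/18157) = √(1852210/18157) = √33630576970/18157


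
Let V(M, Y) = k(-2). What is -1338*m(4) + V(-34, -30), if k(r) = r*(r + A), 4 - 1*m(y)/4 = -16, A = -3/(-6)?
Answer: -107037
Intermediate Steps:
A = ½ (A = -3*(-⅙) = ½ ≈ 0.50000)
m(y) = 80 (m(y) = 16 - 4*(-16) = 16 + 64 = 80)
k(r) = r*(½ + r) (k(r) = r*(r + ½) = r*(½ + r))
V(M, Y) = 3 (V(M, Y) = -2*(½ - 2) = -2*(-3/2) = 3)
-1338*m(4) + V(-34, -30) = -1338*80 + 3 = -107040 + 3 = -107037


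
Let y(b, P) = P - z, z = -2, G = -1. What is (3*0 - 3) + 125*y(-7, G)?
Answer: 122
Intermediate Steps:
y(b, P) = 2 + P (y(b, P) = P - 1*(-2) = P + 2 = 2 + P)
(3*0 - 3) + 125*y(-7, G) = (3*0 - 3) + 125*(2 - 1) = (0 - 3) + 125*1 = -3 + 125 = 122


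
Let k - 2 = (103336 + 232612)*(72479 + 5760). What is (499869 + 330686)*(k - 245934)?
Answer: 21830299015450200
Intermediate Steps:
k = 26284235574 (k = 2 + (103336 + 232612)*(72479 + 5760) = 2 + 335948*78239 = 2 + 26284235572 = 26284235574)
(499869 + 330686)*(k - 245934) = (499869 + 330686)*(26284235574 - 245934) = 830555*26283989640 = 21830299015450200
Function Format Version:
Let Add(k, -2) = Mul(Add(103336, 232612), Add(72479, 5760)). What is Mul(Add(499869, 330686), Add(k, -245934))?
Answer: 21830299015450200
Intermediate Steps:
k = 26284235574 (k = Add(2, Mul(Add(103336, 232612), Add(72479, 5760))) = Add(2, Mul(335948, 78239)) = Add(2, 26284235572) = 26284235574)
Mul(Add(499869, 330686), Add(k, -245934)) = Mul(Add(499869, 330686), Add(26284235574, -245934)) = Mul(830555, 26283989640) = 21830299015450200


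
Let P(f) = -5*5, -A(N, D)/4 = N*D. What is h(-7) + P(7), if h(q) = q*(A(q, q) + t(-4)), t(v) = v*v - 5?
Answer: 1270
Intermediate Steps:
A(N, D) = -4*D*N (A(N, D) = -4*N*D = -4*D*N)
t(v) = -5 + v² (t(v) = v² - 5 = -5 + v²)
P(f) = -25
h(q) = q*(11 - 4*q²) (h(q) = q*(-4*q*q + (-5 + (-4)²)) = q*(-4*q² + (-5 + 16)) = q*(-4*q² + 11) = q*(11 - 4*q²))
h(-7) + P(7) = -7*(11 - 4*(-7)²) - 25 = -7*(11 - 4*49) - 25 = -7*(11 - 196) - 25 = -7*(-185) - 25 = 1295 - 25 = 1270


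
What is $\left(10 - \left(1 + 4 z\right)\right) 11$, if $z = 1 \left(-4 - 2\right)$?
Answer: $363$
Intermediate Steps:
$z = -6$ ($z = 1 \left(-4 - 2\right) = 1 \left(-6\right) = -6$)
$\left(10 - \left(1 + 4 z\right)\right) 11 = \left(10 - -23\right) 11 = \left(10 + \left(-1 + 24\right)\right) 11 = \left(10 + 23\right) 11 = 33 \cdot 11 = 363$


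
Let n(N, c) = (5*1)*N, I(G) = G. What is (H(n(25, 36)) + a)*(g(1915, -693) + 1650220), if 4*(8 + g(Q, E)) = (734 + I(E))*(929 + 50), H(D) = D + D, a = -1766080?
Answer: -5863427037105/2 ≈ -2.9317e+12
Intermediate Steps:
n(N, c) = 5*N
H(D) = 2*D
g(Q, E) = 359277/2 + 979*E/4 (g(Q, E) = -8 + ((734 + E)*(929 + 50))/4 = -8 + ((734 + E)*979)/4 = -8 + (718586 + 979*E)/4 = -8 + (359293/2 + 979*E/4) = 359277/2 + 979*E/4)
(H(n(25, 36)) + a)*(g(1915, -693) + 1650220) = (2*(5*25) - 1766080)*((359277/2 + (979/4)*(-693)) + 1650220) = (2*125 - 1766080)*((359277/2 - 678447/4) + 1650220) = (250 - 1766080)*(40107/4 + 1650220) = -1765830*6640987/4 = -5863427037105/2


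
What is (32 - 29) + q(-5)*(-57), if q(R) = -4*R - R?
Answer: -1422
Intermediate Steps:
q(R) = -5*R
(32 - 29) + q(-5)*(-57) = (32 - 29) - 5*(-5)*(-57) = 3 + 25*(-57) = 3 - 1425 = -1422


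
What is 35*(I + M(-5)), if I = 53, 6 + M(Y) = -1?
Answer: 1610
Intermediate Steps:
M(Y) = -7 (M(Y) = -6 - 1 = -7)
35*(I + M(-5)) = 35*(53 - 7) = 35*46 = 1610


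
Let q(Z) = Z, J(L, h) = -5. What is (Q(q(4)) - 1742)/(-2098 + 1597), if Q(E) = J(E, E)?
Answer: 1747/501 ≈ 3.4870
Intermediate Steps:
Q(E) = -5
(Q(q(4)) - 1742)/(-2098 + 1597) = (-5 - 1742)/(-2098 + 1597) = -1747/(-501) = -1747*(-1/501) = 1747/501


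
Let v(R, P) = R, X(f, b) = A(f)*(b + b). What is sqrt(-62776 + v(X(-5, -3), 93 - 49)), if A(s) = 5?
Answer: I*sqrt(62806) ≈ 250.61*I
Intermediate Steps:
X(f, b) = 10*b (X(f, b) = 5*(b + b) = 5*(2*b) = 10*b)
sqrt(-62776 + v(X(-5, -3), 93 - 49)) = sqrt(-62776 + 10*(-3)) = sqrt(-62776 - 30) = sqrt(-62806) = I*sqrt(62806)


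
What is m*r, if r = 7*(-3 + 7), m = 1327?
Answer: 37156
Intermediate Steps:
r = 28 (r = 7*4 = 28)
m*r = 1327*28 = 37156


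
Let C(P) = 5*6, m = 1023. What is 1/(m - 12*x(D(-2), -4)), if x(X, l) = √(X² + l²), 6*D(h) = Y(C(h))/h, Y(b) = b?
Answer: 341/347775 + 2*√89/347775 ≈ 0.0010348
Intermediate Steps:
C(P) = 30
D(h) = 5/h (D(h) = (30/h)/6 = 5/h)
1/(m - 12*x(D(-2), -4)) = 1/(1023 - 12*√((5/(-2))² + (-4)²)) = 1/(1023 - 12*√((5*(-½))² + 16)) = 1/(1023 - 12*√((-5/2)² + 16)) = 1/(1023 - 12*√(25/4 + 16)) = 1/(1023 - 6*√89)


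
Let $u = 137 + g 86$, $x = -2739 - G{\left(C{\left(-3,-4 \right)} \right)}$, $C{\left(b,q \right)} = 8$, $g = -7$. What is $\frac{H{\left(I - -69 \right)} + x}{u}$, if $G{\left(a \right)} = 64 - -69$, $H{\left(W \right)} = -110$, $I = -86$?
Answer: $\frac{994}{155} \approx 6.4129$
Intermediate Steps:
$G{\left(a \right)} = 133$ ($G{\left(a \right)} = 64 + 69 = 133$)
$x = -2872$ ($x = -2739 - 133 = -2872$)
$u = -465$ ($u = 137 - 602 = -465$)
$\frac{H{\left(I - -69 \right)} + x}{u} = \frac{-110 - 2872}{-465} = \left(-2982\right) \left(- \frac{1}{465}\right) = \frac{994}{155}$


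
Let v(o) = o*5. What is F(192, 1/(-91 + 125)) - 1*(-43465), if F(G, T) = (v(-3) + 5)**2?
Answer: 43565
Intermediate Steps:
v(o) = 5*o
F(G, T) = 100 (F(G, T) = (5*(-3) + 5)**2 = (-15 + 5)**2 = (-10)**2 = 100)
F(192, 1/(-91 + 125)) - 1*(-43465) = 100 - 1*(-43465) = 100 + 43465 = 43565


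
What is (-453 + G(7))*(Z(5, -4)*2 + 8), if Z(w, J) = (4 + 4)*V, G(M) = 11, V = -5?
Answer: 31824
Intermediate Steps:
Z(w, J) = -40 (Z(w, J) = (4 + 4)*(-5) = 8*(-5) = -40)
(-453 + G(7))*(Z(5, -4)*2 + 8) = (-453 + 11)*(-40*2 + 8) = -442*(-80 + 8) = -442*(-72) = 31824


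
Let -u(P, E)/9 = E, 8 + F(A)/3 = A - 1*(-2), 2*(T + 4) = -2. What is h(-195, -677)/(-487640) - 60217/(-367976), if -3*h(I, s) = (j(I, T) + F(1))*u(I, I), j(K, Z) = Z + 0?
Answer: 626472467/4485995416 ≈ 0.13965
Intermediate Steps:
T = -5 (T = -4 + (1/2)*(-2) = -4 - 1 = -5)
F(A) = -18 + 3*A (F(A) = -24 + 3*(A - 1*(-2)) = -24 + 3*(A + 2) = -24 + 3*(2 + A) = -24 + (6 + 3*A) = -18 + 3*A)
u(P, E) = -9*E
j(K, Z) = Z
h(I, s) = -60*I (h(I, s) = -(-5 + (-18 + 3*1))*(-9*I)/3 = -(-5 + (-18 + 3))*(-9*I)/3 = -(-5 - 15)*(-9*I)/3 = -(-20)*(-9*I)/3 = -60*I)
h(-195, -677)/(-487640) - 60217/(-367976) = -60*(-195)/(-487640) - 60217/(-367976) = 11700*(-1/487640) - 60217*(-1/367976) = -585/24382 + 60217/367976 = 626472467/4485995416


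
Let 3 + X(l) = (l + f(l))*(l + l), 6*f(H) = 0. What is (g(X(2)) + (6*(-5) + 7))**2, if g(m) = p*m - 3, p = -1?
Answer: 961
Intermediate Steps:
f(H) = 0 (f(H) = (1/6)*0 = 0)
X(l) = -3 + 2*l**2 (X(l) = -3 + (l + 0)*(l + l) = -3 + l*(2*l) = -3 + 2*l**2)
g(m) = -3 - m (g(m) = -m - 3 = -3 - m)
(g(X(2)) + (6*(-5) + 7))**2 = ((-3 - (-3 + 2*2**2)) + (6*(-5) + 7))**2 = ((-3 - (-3 + 2*4)) + (-30 + 7))**2 = ((-3 - (-3 + 8)) - 23)**2 = ((-3 - 1*5) - 23)**2 = ((-3 - 5) - 23)**2 = (-8 - 23)**2 = (-31)**2 = 961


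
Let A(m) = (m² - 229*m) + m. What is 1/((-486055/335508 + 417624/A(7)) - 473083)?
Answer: -519030876/245685552030785 ≈ -2.1126e-6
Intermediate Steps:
A(m) = m² - 228*m
1/((-486055/335508 + 417624/A(7)) - 473083) = 1/((-486055/335508 + 417624/((7*(-228 + 7)))) - 473083) = 1/((-486055*1/335508 + 417624/((7*(-221)))) - 473083) = 1/((-486055/335508 + 417624/(-1547)) - 473083) = 1/((-486055/335508 + 417624*(-1/1547)) - 473083) = 1/((-486055/335508 - 417624/1547) - 473083) = 1/(-140868120077/519030876 - 473083) = 1/(-245685552030785/519030876) = -519030876/245685552030785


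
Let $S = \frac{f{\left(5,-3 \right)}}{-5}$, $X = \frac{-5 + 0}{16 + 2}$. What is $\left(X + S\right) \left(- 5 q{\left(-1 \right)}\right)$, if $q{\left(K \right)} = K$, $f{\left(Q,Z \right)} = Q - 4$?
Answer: $- \frac{43}{18} \approx -2.3889$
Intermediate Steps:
$f{\left(Q,Z \right)} = -4 + Q$
$X = - \frac{5}{18} \approx -0.27778$
$S = - \frac{1}{5}$ ($S = \frac{-4 + 5}{-5} = 1 \left(- \frac{1}{5}\right) = - \frac{1}{5} \approx -0.2$)
$\left(X + S\right) \left(- 5 q{\left(-1 \right)}\right) = \left(- \frac{5}{18} - \frac{1}{5}\right) \left(\left(-5\right) \left(-1\right)\right) = \left(- \frac{43}{90}\right) 5 = - \frac{43}{18}$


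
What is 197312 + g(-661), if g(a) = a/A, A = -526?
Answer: 103786773/526 ≈ 1.9731e+5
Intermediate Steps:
g(a) = -a/526 (g(a) = a/(-526) = a*(-1/526) = -a/526)
197312 + g(-661) = 197312 - 1/526*(-661) = 197312 + 661/526 = 103786773/526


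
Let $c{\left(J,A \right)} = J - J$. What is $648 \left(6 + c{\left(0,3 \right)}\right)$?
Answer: $3888$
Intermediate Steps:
$c{\left(J,A \right)} = 0$
$648 \left(6 + c{\left(0,3 \right)}\right) = 648 \left(6 + 0\right) = 648 \cdot 6 = 3888$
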